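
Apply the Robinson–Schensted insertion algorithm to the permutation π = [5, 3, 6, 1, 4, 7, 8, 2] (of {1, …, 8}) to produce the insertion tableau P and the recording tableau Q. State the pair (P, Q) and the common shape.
P = [1, 2, 7, 8] / [3, 4] / [5, 6];  Q = [1, 3, 6, 7] / [2, 5] / [4, 8];  common shape = (4, 2, 2)

Row-insert the values π_1, π_2, … into P one at a time, bumping the leftmost entry strictly greater than the inserted value down to the next row. The recording tableau Q records, in position (i, j), the step at which that cell was added to P.
  Insert 5 (step 1): P = [5];  Q = [1]
  Insert 3 (step 2): P = [3] / [5];  Q = [1] / [2]
  Insert 6 (step 3): P = [3, 6] / [5];  Q = [1, 3] / [2]
  Insert 1 (step 4): P = [1, 6] / [3] / [5];  Q = [1, 3] / [2] / [4]
  Insert 4 (step 5): P = [1, 4] / [3, 6] / [5];  Q = [1, 3] / [2, 5] / [4]
  Insert 7 (step 6): P = [1, 4, 7] / [3, 6] / [5];  Q = [1, 3, 6] / [2, 5] / [4]
  Insert 8 (step 7): P = [1, 4, 7, 8] / [3, 6] / [5];  Q = [1, 3, 6, 7] / [2, 5] / [4]
  Insert 2 (step 8): P = [1, 2, 7, 8] / [3, 4] / [5, 6];  Q = [1, 3, 6, 7] / [2, 5] / [4, 8]
Final shape: (4, 2, 2).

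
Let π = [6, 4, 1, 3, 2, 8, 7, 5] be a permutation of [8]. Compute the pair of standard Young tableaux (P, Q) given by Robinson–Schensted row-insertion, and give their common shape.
P = [1, 2, 5] / [3, 7] / [4, 8] / [6];  Q = [1, 4, 6] / [2, 7] / [3, 8] / [5];  common shape = (3, 2, 2, 1)

Row-insert the values π_1, π_2, … into P one at a time, bumping the leftmost entry strictly greater than the inserted value down to the next row. The recording tableau Q records, in position (i, j), the step at which that cell was added to P.
  Insert 6 (step 1): P = [6];  Q = [1]
  Insert 4 (step 2): P = [4] / [6];  Q = [1] / [2]
  Insert 1 (step 3): P = [1] / [4] / [6];  Q = [1] / [2] / [3]
  Insert 3 (step 4): P = [1, 3] / [4] / [6];  Q = [1, 4] / [2] / [3]
  Insert 2 (step 5): P = [1, 2] / [3] / [4] / [6];  Q = [1, 4] / [2] / [3] / [5]
  Insert 8 (step 6): P = [1, 2, 8] / [3] / [4] / [6];  Q = [1, 4, 6] / [2] / [3] / [5]
  Insert 7 (step 7): P = [1, 2, 7] / [3, 8] / [4] / [6];  Q = [1, 4, 6] / [2, 7] / [3] / [5]
  Insert 5 (step 8): P = [1, 2, 5] / [3, 7] / [4, 8] / [6];  Q = [1, 4, 6] / [2, 7] / [3, 8] / [5]
Final shape: (3, 2, 2, 1).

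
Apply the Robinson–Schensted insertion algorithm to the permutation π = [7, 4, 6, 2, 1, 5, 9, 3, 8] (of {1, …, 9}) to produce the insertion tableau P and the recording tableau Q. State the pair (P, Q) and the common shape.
P = [1, 3, 8] / [2, 5, 9] / [4, 6] / [7];  Q = [1, 3, 7] / [2, 6, 9] / [4, 8] / [5];  common shape = (3, 3, 2, 1)

Row-insert the values π_1, π_2, … into P one at a time, bumping the leftmost entry strictly greater than the inserted value down to the next row. The recording tableau Q records, in position (i, j), the step at which that cell was added to P.
  Insert 7 (step 1): P = [7];  Q = [1]
  Insert 4 (step 2): P = [4] / [7];  Q = [1] / [2]
  Insert 6 (step 3): P = [4, 6] / [7];  Q = [1, 3] / [2]
  Insert 2 (step 4): P = [2, 6] / [4] / [7];  Q = [1, 3] / [2] / [4]
  Insert 1 (step 5): P = [1, 6] / [2] / [4] / [7];  Q = [1, 3] / [2] / [4] / [5]
  Insert 5 (step 6): P = [1, 5] / [2, 6] / [4] / [7];  Q = [1, 3] / [2, 6] / [4] / [5]
  Insert 9 (step 7): P = [1, 5, 9] / [2, 6] / [4] / [7];  Q = [1, 3, 7] / [2, 6] / [4] / [5]
  Insert 3 (step 8): P = [1, 3, 9] / [2, 5] / [4, 6] / [7];  Q = [1, 3, 7] / [2, 6] / [4, 8] / [5]
  Insert 8 (step 9): P = [1, 3, 8] / [2, 5, 9] / [4, 6] / [7];  Q = [1, 3, 7] / [2, 6, 9] / [4, 8] / [5]
Final shape: (3, 3, 2, 1).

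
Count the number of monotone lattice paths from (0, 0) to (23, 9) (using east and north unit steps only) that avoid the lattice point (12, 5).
Number of paths = 19602180

Total paths from (0, 0) to (23, 9): C(32, 23) = 28048800. Paths through (12, 5): (paths (0, 0) → (12, 5)) × (paths (12, 5) → (23, 9)) = C(17, 12) · C(15, 11) = 6188 · 1365 = 8446620. Avoidance count = 28048800 − 8446620 = 19602180.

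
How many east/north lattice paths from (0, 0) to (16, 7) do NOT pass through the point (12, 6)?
Number of paths = 152337

Total paths from (0, 0) to (16, 7): C(23, 16) = 245157. Paths through (12, 6): (paths (0, 0) → (12, 6)) × (paths (12, 6) → (16, 7)) = C(18, 12) · C(5, 4) = 18564 · 5 = 92820. Avoidance count = 245157 − 92820 = 152337.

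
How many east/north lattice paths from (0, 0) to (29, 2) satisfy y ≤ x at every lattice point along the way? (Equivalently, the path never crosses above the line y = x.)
Number of paths = 434

By the reflection principle (André's argument), the number of monotone paths to (29, 2) with n ≤ m that never go above y = x is C(31, 29) − C(31, 30) = 465 − 31 = 434.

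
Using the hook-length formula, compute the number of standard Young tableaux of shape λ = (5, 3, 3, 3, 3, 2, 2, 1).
# SYT of shape (5, 3, 3, 3, 3, 2, 2, 1) = 457271100

Hook-length formula: f^λ = n! / Π hook(c), product over all cells c of the Young diagram. For λ = (5, 3, 3, 3, 3, 2, 2, 1), n = 22 boxes. Hook lengths by row (left-to-right, top-to-bottom): [12, 10, 7, 2, 1]; [9, 7, 4]; [8, 6, 3]; [7, 5, 2]; [6, 4, 1]; [4, 2]; [3, 1]; [1]. Product of hooks = 2458062028800. So f^λ = 22! / 2458062028800 = 1124000727777607680000 / 2458062028800 = 457271100.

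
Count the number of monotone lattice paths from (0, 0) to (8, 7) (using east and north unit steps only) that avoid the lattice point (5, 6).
Number of paths = 4587

Total paths from (0, 0) to (8, 7): C(15, 8) = 6435. Paths through (5, 6): (paths (0, 0) → (5, 6)) × (paths (5, 6) → (8, 7)) = C(11, 5) · C(4, 3) = 462 · 4 = 1848. Avoidance count = 6435 − 1848 = 4587.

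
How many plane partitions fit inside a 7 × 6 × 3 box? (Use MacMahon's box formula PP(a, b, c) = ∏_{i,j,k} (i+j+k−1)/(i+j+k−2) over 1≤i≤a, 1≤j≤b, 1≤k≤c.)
PP(7, 6, 3) = 131589315

Evaluate the triple product over i = 1..7, j = 1..6, k = 1..3. The factors are (2/1) · (3/2) · (4/3) · (3/2) · (4/3) · (5/4) · (4/3) · (5/4) · … (126 factors total). The numerators and denominators telescope so the product is an integer; carrying out the multiplication exactly gives PP(7, 6, 3) = 131589315.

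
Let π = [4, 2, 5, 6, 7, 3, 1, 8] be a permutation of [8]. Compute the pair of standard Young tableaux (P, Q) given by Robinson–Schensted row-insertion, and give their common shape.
P = [1, 3, 6, 7, 8] / [2, 5] / [4];  Q = [1, 3, 4, 5, 8] / [2, 6] / [7];  common shape = (5, 2, 1)

Row-insert the values π_1, π_2, … into P one at a time, bumping the leftmost entry strictly greater than the inserted value down to the next row. The recording tableau Q records, in position (i, j), the step at which that cell was added to P.
  Insert 4 (step 1): P = [4];  Q = [1]
  Insert 2 (step 2): P = [2] / [4];  Q = [1] / [2]
  Insert 5 (step 3): P = [2, 5] / [4];  Q = [1, 3] / [2]
  Insert 6 (step 4): P = [2, 5, 6] / [4];  Q = [1, 3, 4] / [2]
  Insert 7 (step 5): P = [2, 5, 6, 7] / [4];  Q = [1, 3, 4, 5] / [2]
  Insert 3 (step 6): P = [2, 3, 6, 7] / [4, 5];  Q = [1, 3, 4, 5] / [2, 6]
  Insert 1 (step 7): P = [1, 3, 6, 7] / [2, 5] / [4];  Q = [1, 3, 4, 5] / [2, 6] / [7]
  Insert 8 (step 8): P = [1, 3, 6, 7, 8] / [2, 5] / [4];  Q = [1, 3, 4, 5, 8] / [2, 6] / [7]
Final shape: (5, 2, 1).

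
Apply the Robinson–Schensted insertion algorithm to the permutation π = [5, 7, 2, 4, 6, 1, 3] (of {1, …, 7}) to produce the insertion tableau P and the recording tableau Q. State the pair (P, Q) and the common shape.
P = [1, 3, 6] / [2, 4] / [5, 7];  Q = [1, 2, 5] / [3, 4] / [6, 7];  common shape = (3, 2, 2)

Row-insert the values π_1, π_2, … into P one at a time, bumping the leftmost entry strictly greater than the inserted value down to the next row. The recording tableau Q records, in position (i, j), the step at which that cell was added to P.
  Insert 5 (step 1): P = [5];  Q = [1]
  Insert 7 (step 2): P = [5, 7];  Q = [1, 2]
  Insert 2 (step 3): P = [2, 7] / [5];  Q = [1, 2] / [3]
  Insert 4 (step 4): P = [2, 4] / [5, 7];  Q = [1, 2] / [3, 4]
  Insert 6 (step 5): P = [2, 4, 6] / [5, 7];  Q = [1, 2, 5] / [3, 4]
  Insert 1 (step 6): P = [1, 4, 6] / [2, 7] / [5];  Q = [1, 2, 5] / [3, 4] / [6]
  Insert 3 (step 7): P = [1, 3, 6] / [2, 4] / [5, 7];  Q = [1, 2, 5] / [3, 4] / [6, 7]
Final shape: (3, 2, 2).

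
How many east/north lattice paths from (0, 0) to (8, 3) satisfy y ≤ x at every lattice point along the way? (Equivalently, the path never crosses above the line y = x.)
Number of paths = 110

By the reflection principle (André's argument), the number of monotone paths to (8, 3) with n ≤ m that never go above y = x is C(11, 8) − C(11, 9) = 165 − 55 = 110.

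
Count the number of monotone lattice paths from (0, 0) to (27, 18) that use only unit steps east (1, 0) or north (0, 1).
Number of paths = 1715884494940

A monotone lattice path from (0, 0) to (27, 18) consists of 27 east steps and 18 north steps in some order, so it is determined by which 27 of the 45 steps are east. The count is C(45, 27) = 1715884494940.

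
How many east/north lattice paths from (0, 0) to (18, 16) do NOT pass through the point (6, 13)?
Number of paths = 2191616370

Total paths from (0, 0) to (18, 16): C(34, 18) = 2203961430. Paths through (6, 13): (paths (0, 0) → (6, 13)) × (paths (6, 13) → (18, 16)) = C(19, 6) · C(15, 12) = 27132 · 455 = 12345060. Avoidance count = 2203961430 − 12345060 = 2191616370.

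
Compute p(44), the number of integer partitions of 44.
p(44) = 75175

Compute p(n) via the recurrence p(n, m) = p(n, m−1) + p(n−m, m), where p(n, m) counts partitions of n with all parts ≤ m and p(n) = p(n, n). The base cases are p(0, m) = 1 and p(n, 0) = 0 for n > 0. Filling the table yields p(44) = 75175. (Euler's pentagonal recurrence is an alternative.)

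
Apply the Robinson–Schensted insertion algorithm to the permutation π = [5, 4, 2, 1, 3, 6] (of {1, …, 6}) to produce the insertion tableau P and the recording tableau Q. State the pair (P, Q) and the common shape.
P = [1, 3, 6] / [2] / [4] / [5];  Q = [1, 5, 6] / [2] / [3] / [4];  common shape = (3, 1, 1, 1)

Row-insert the values π_1, π_2, … into P one at a time, bumping the leftmost entry strictly greater than the inserted value down to the next row. The recording tableau Q records, in position (i, j), the step at which that cell was added to P.
  Insert 5 (step 1): P = [5];  Q = [1]
  Insert 4 (step 2): P = [4] / [5];  Q = [1] / [2]
  Insert 2 (step 3): P = [2] / [4] / [5];  Q = [1] / [2] / [3]
  Insert 1 (step 4): P = [1] / [2] / [4] / [5];  Q = [1] / [2] / [3] / [4]
  Insert 3 (step 5): P = [1, 3] / [2] / [4] / [5];  Q = [1, 5] / [2] / [3] / [4]
  Insert 6 (step 6): P = [1, 3, 6] / [2] / [4] / [5];  Q = [1, 5, 6] / [2] / [3] / [4]
Final shape: (3, 1, 1, 1).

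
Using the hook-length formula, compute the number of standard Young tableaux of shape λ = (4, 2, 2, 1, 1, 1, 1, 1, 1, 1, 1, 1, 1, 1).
# SYT of shape (4, 2, 2, 1, 1, 1, 1, 1, 1, 1, 1, 1, 1, 1) = 49248

Hook-length formula: f^λ = n! / Π hook(c), product over all cells c of the Young diagram. For λ = (4, 2, 2, 1, 1, 1, 1, 1, 1, 1, 1, 1, 1, 1), n = 19 boxes. Hook lengths by row (left-to-right, top-to-bottom): [17, 5, 2, 1]; [14, 2]; [13, 1]; [11]; [10]; [9]; [8]; [7]; [6]; [5]; [4]; [3]; [2]; [1]. Product of hooks = 2470051584000. So f^λ = 19! / 2470051584000 = 121645100408832000 / 2470051584000 = 49248.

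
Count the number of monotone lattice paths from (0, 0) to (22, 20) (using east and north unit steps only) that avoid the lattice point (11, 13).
Number of paths = 434354320764

Total paths from (0, 0) to (22, 20): C(42, 22) = 513791607420. Paths through (11, 13): (paths (0, 0) → (11, 13)) × (paths (11, 13) → (22, 20)) = C(24, 11) · C(18, 11) = 2496144 · 31824 = 79437286656. Avoidance count = 513791607420 − 79437286656 = 434354320764.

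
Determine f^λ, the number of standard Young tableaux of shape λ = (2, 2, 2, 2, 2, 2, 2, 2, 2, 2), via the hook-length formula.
# SYT of shape (2, 2, 2, 2, 2, 2, 2, 2, 2, 2) = 16796

Hook-length formula: f^λ = n! / Π hook(c), product over all cells c of the Young diagram. For λ = (2, 2, 2, 2, 2, 2, 2, 2, 2, 2), n = 20 boxes. Hook lengths by row (left-to-right, top-to-bottom): [11, 10]; [10, 9]; [9, 8]; [8, 7]; [7, 6]; [6, 5]; [5, 4]; [4, 3]; [3, 2]; [2, 1]. Product of hooks = 144850083840000. So f^λ = 20! / 144850083840000 = 2432902008176640000 / 144850083840000 = 16796.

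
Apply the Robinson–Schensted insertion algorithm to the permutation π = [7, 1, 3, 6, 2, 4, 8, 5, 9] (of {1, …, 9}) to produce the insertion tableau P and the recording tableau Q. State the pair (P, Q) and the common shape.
P = [1, 2, 4, 5, 9] / [3, 6, 8] / [7];  Q = [1, 3, 4, 7, 9] / [2, 6, 8] / [5];  common shape = (5, 3, 1)

Row-insert the values π_1, π_2, … into P one at a time, bumping the leftmost entry strictly greater than the inserted value down to the next row. The recording tableau Q records, in position (i, j), the step at which that cell was added to P.
  Insert 7 (step 1): P = [7];  Q = [1]
  Insert 1 (step 2): P = [1] / [7];  Q = [1] / [2]
  Insert 3 (step 3): P = [1, 3] / [7];  Q = [1, 3] / [2]
  Insert 6 (step 4): P = [1, 3, 6] / [7];  Q = [1, 3, 4] / [2]
  Insert 2 (step 5): P = [1, 2, 6] / [3] / [7];  Q = [1, 3, 4] / [2] / [5]
  Insert 4 (step 6): P = [1, 2, 4] / [3, 6] / [7];  Q = [1, 3, 4] / [2, 6] / [5]
  Insert 8 (step 7): P = [1, 2, 4, 8] / [3, 6] / [7];  Q = [1, 3, 4, 7] / [2, 6] / [5]
  Insert 5 (step 8): P = [1, 2, 4, 5] / [3, 6, 8] / [7];  Q = [1, 3, 4, 7] / [2, 6, 8] / [5]
  Insert 9 (step 9): P = [1, 2, 4, 5, 9] / [3, 6, 8] / [7];  Q = [1, 3, 4, 7, 9] / [2, 6, 8] / [5]
Final shape: (5, 3, 1).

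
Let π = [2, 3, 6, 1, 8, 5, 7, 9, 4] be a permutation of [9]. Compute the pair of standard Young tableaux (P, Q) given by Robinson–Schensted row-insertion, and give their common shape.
P = [1, 3, 4, 7, 9] / [2, 5, 8] / [6];  Q = [1, 2, 3, 5, 8] / [4, 6, 7] / [9];  common shape = (5, 3, 1)

Row-insert the values π_1, π_2, … into P one at a time, bumping the leftmost entry strictly greater than the inserted value down to the next row. The recording tableau Q records, in position (i, j), the step at which that cell was added to P.
  Insert 2 (step 1): P = [2];  Q = [1]
  Insert 3 (step 2): P = [2, 3];  Q = [1, 2]
  Insert 6 (step 3): P = [2, 3, 6];  Q = [1, 2, 3]
  Insert 1 (step 4): P = [1, 3, 6] / [2];  Q = [1, 2, 3] / [4]
  Insert 8 (step 5): P = [1, 3, 6, 8] / [2];  Q = [1, 2, 3, 5] / [4]
  Insert 5 (step 6): P = [1, 3, 5, 8] / [2, 6];  Q = [1, 2, 3, 5] / [4, 6]
  Insert 7 (step 7): P = [1, 3, 5, 7] / [2, 6, 8];  Q = [1, 2, 3, 5] / [4, 6, 7]
  Insert 9 (step 8): P = [1, 3, 5, 7, 9] / [2, 6, 8];  Q = [1, 2, 3, 5, 8] / [4, 6, 7]
  Insert 4 (step 9): P = [1, 3, 4, 7, 9] / [2, 5, 8] / [6];  Q = [1, 2, 3, 5, 8] / [4, 6, 7] / [9]
Final shape: (5, 3, 1).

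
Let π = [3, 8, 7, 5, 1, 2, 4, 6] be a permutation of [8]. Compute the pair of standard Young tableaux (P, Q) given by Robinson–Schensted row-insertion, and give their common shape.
P = [1, 2, 4, 6] / [3, 5] / [7] / [8];  Q = [1, 2, 7, 8] / [3, 6] / [4] / [5];  common shape = (4, 2, 1, 1)

Row-insert the values π_1, π_2, … into P one at a time, bumping the leftmost entry strictly greater than the inserted value down to the next row. The recording tableau Q records, in position (i, j), the step at which that cell was added to P.
  Insert 3 (step 1): P = [3];  Q = [1]
  Insert 8 (step 2): P = [3, 8];  Q = [1, 2]
  Insert 7 (step 3): P = [3, 7] / [8];  Q = [1, 2] / [3]
  Insert 5 (step 4): P = [3, 5] / [7] / [8];  Q = [1, 2] / [3] / [4]
  Insert 1 (step 5): P = [1, 5] / [3] / [7] / [8];  Q = [1, 2] / [3] / [4] / [5]
  Insert 2 (step 6): P = [1, 2] / [3, 5] / [7] / [8];  Q = [1, 2] / [3, 6] / [4] / [5]
  Insert 4 (step 7): P = [1, 2, 4] / [3, 5] / [7] / [8];  Q = [1, 2, 7] / [3, 6] / [4] / [5]
  Insert 6 (step 8): P = [1, 2, 4, 6] / [3, 5] / [7] / [8];  Q = [1, 2, 7, 8] / [3, 6] / [4] / [5]
Final shape: (4, 2, 1, 1).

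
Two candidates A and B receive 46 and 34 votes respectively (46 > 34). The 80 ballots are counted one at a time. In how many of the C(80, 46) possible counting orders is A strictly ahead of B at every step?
Strict-lead orderings = 6608222917372422478860

Total orderings of the 80 votes with 46 for A: C(80, 46) = 44054819449149483192400. By the Bertrand ballot formula (Cycle Lemma / reflection principle), the number of orderings in which A is strictly ahead of B throughout is (p − q)/(p + q) · C(p + q, p) = (46 − 34)/(46 + 34) · 44054819449149483192400 = 6608222917372422478860.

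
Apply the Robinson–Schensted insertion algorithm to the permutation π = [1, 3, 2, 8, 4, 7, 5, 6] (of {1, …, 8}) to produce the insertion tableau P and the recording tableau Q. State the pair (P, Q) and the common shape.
P = [1, 2, 4, 5, 6] / [3, 7] / [8];  Q = [1, 2, 4, 6, 8] / [3, 5] / [7];  common shape = (5, 2, 1)

Row-insert the values π_1, π_2, … into P one at a time, bumping the leftmost entry strictly greater than the inserted value down to the next row. The recording tableau Q records, in position (i, j), the step at which that cell was added to P.
  Insert 1 (step 1): P = [1];  Q = [1]
  Insert 3 (step 2): P = [1, 3];  Q = [1, 2]
  Insert 2 (step 3): P = [1, 2] / [3];  Q = [1, 2] / [3]
  Insert 8 (step 4): P = [1, 2, 8] / [3];  Q = [1, 2, 4] / [3]
  Insert 4 (step 5): P = [1, 2, 4] / [3, 8];  Q = [1, 2, 4] / [3, 5]
  Insert 7 (step 6): P = [1, 2, 4, 7] / [3, 8];  Q = [1, 2, 4, 6] / [3, 5]
  Insert 5 (step 7): P = [1, 2, 4, 5] / [3, 7] / [8];  Q = [1, 2, 4, 6] / [3, 5] / [7]
  Insert 6 (step 8): P = [1, 2, 4, 5, 6] / [3, 7] / [8];  Q = [1, 2, 4, 6, 8] / [3, 5] / [7]
Final shape: (5, 2, 1).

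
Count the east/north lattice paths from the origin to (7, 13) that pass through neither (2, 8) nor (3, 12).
Number of paths = 65030

Inclusion–exclusion. Total paths: C(20, 7) = 77520. Through P₁: C(10, 2)·C(10, 5) = 11340. Through P₂: C(15, 3)·C(5, 4) = 2275. Since P₁ is strictly southwest of P₂, a monotone path through both must visit P₁ then P₂; paths through both = C(10, 2)·C(5, 1)·C(5, 4) = 1125. Avoid both = 77520 − 11340 − 2275 + 1125 = 65030.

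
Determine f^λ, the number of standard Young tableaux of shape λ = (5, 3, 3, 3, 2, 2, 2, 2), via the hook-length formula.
# SYT of shape (5, 3, 3, 3, 2, 2, 2, 2) = 242492250

Hook-length formula: f^λ = n! / Π hook(c), product over all cells c of the Young diagram. For λ = (5, 3, 3, 3, 2, 2, 2, 2), n = 22 boxes. Hook lengths by row (left-to-right, top-to-bottom): [12, 11, 6, 2, 1]; [9, 8, 3]; [8, 7, 2]; [7, 6, 1]; [5, 4]; [4, 3]; [3, 2]; [2, 1]. Product of hooks = 4635202682880. So f^λ = 22! / 4635202682880 = 1124000727777607680000 / 4635202682880 = 242492250.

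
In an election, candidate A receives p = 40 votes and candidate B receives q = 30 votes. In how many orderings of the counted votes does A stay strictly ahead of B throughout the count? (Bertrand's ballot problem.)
Strict-lead orderings = 7906820008306215304

Total orderings of the 70 votes with 40 for A: C(70, 40) = 55347740058143507128. By the Bertrand ballot formula (Cycle Lemma / reflection principle), the number of orderings in which A is strictly ahead of B throughout is (p − q)/(p + q) · C(p + q, p) = (40 − 30)/(40 + 30) · 55347740058143507128 = 7906820008306215304.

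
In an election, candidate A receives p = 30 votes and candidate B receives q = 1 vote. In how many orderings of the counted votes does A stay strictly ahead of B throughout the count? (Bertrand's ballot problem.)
Strict-lead orderings = 29

Total orderings of the 31 votes with 30 for A: C(31, 30) = 31. By the Bertrand ballot formula (Cycle Lemma / reflection principle), the number of orderings in which A is strictly ahead of B throughout is (p − q)/(p + q) · C(p + q, p) = (30 − 1)/(30 + 1) · 31 = 29.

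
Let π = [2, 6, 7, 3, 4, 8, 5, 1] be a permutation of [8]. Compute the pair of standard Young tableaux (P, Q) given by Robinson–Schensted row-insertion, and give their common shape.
P = [1, 3, 4, 5] / [2, 7, 8] / [6];  Q = [1, 2, 3, 6] / [4, 5, 7] / [8];  common shape = (4, 3, 1)

Row-insert the values π_1, π_2, … into P one at a time, bumping the leftmost entry strictly greater than the inserted value down to the next row. The recording tableau Q records, in position (i, j), the step at which that cell was added to P.
  Insert 2 (step 1): P = [2];  Q = [1]
  Insert 6 (step 2): P = [2, 6];  Q = [1, 2]
  Insert 7 (step 3): P = [2, 6, 7];  Q = [1, 2, 3]
  Insert 3 (step 4): P = [2, 3, 7] / [6];  Q = [1, 2, 3] / [4]
  Insert 4 (step 5): P = [2, 3, 4] / [6, 7];  Q = [1, 2, 3] / [4, 5]
  Insert 8 (step 6): P = [2, 3, 4, 8] / [6, 7];  Q = [1, 2, 3, 6] / [4, 5]
  Insert 5 (step 7): P = [2, 3, 4, 5] / [6, 7, 8];  Q = [1, 2, 3, 6] / [4, 5, 7]
  Insert 1 (step 8): P = [1, 3, 4, 5] / [2, 7, 8] / [6];  Q = [1, 2, 3, 6] / [4, 5, 7] / [8]
Final shape: (4, 3, 1).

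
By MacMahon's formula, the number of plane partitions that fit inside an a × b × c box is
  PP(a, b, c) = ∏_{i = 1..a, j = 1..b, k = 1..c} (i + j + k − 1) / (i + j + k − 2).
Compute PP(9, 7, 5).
PP(9, 7, 5) = 2424984388825856

Evaluate the triple product over i = 1..9, j = 1..7, k = 1..5. The factors are (2/1) · (3/2) · (4/3) · (5/4) · (6/5) · (3/2) · (4/3) · (5/4) · … (315 factors total). The numerators and denominators telescope so the product is an integer; carrying out the multiplication exactly gives PP(9, 7, 5) = 2424984388825856.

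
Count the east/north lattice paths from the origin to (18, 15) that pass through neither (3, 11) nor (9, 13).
Number of paths = 1008949916

Inclusion–exclusion. Total paths: C(33, 18) = 1037158320. Through P₁: C(14, 3)·C(19, 15) = 1410864. Through P₂: C(22, 9)·C(11, 9) = 27358100. Since P₁ is strictly southwest of P₂, a monotone path through both must visit P₁ then P₂; paths through both = C(14, 3)·C(8, 6)·C(11, 9) = 560560. Avoid both = 1037158320 − 1410864 − 27358100 + 560560 = 1008949916.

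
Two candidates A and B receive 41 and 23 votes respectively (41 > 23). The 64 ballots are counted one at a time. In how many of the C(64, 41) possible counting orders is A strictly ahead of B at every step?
Strict-lead orderings = 41265401510249910

Total orderings of the 64 votes with 41 for A: C(64, 41) = 146721427591999680. By the Bertrand ballot formula (Cycle Lemma / reflection principle), the number of orderings in which A is strictly ahead of B throughout is (p − q)/(p + q) · C(p + q, p) = (41 − 23)/(41 + 23) · 146721427591999680 = 41265401510249910.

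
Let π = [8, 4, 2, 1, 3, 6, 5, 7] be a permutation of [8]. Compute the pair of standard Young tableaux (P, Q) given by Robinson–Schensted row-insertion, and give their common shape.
P = [1, 3, 5, 7] / [2, 6] / [4] / [8];  Q = [1, 5, 6, 8] / [2, 7] / [3] / [4];  common shape = (4, 2, 1, 1)

Row-insert the values π_1, π_2, … into P one at a time, bumping the leftmost entry strictly greater than the inserted value down to the next row. The recording tableau Q records, in position (i, j), the step at which that cell was added to P.
  Insert 8 (step 1): P = [8];  Q = [1]
  Insert 4 (step 2): P = [4] / [8];  Q = [1] / [2]
  Insert 2 (step 3): P = [2] / [4] / [8];  Q = [1] / [2] / [3]
  Insert 1 (step 4): P = [1] / [2] / [4] / [8];  Q = [1] / [2] / [3] / [4]
  Insert 3 (step 5): P = [1, 3] / [2] / [4] / [8];  Q = [1, 5] / [2] / [3] / [4]
  Insert 6 (step 6): P = [1, 3, 6] / [2] / [4] / [8];  Q = [1, 5, 6] / [2] / [3] / [4]
  Insert 5 (step 7): P = [1, 3, 5] / [2, 6] / [4] / [8];  Q = [1, 5, 6] / [2, 7] / [3] / [4]
  Insert 7 (step 8): P = [1, 3, 5, 7] / [2, 6] / [4] / [8];  Q = [1, 5, 6, 8] / [2, 7] / [3] / [4]
Final shape: (4, 2, 1, 1).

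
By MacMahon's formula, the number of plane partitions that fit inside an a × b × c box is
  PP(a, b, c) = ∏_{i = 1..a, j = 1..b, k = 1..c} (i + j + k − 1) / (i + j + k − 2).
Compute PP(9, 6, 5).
PP(9, 6, 5) = 72261531710368

Evaluate the triple product over i = 1..9, j = 1..6, k = 1..5. The factors are (2/1) · (3/2) · (4/3) · (5/4) · (6/5) · (3/2) · (4/3) · (5/4) · … (270 factors total). The numerators and denominators telescope so the product is an integer; carrying out the multiplication exactly gives PP(9, 6, 5) = 72261531710368.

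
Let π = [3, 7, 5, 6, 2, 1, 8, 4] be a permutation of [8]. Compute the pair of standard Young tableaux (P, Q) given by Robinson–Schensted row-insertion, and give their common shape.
P = [1, 4, 6, 8] / [2, 5] / [3] / [7];  Q = [1, 2, 4, 7] / [3, 8] / [5] / [6];  common shape = (4, 2, 1, 1)

Row-insert the values π_1, π_2, … into P one at a time, bumping the leftmost entry strictly greater than the inserted value down to the next row. The recording tableau Q records, in position (i, j), the step at which that cell was added to P.
  Insert 3 (step 1): P = [3];  Q = [1]
  Insert 7 (step 2): P = [3, 7];  Q = [1, 2]
  Insert 5 (step 3): P = [3, 5] / [7];  Q = [1, 2] / [3]
  Insert 6 (step 4): P = [3, 5, 6] / [7];  Q = [1, 2, 4] / [3]
  Insert 2 (step 5): P = [2, 5, 6] / [3] / [7];  Q = [1, 2, 4] / [3] / [5]
  Insert 1 (step 6): P = [1, 5, 6] / [2] / [3] / [7];  Q = [1, 2, 4] / [3] / [5] / [6]
  Insert 8 (step 7): P = [1, 5, 6, 8] / [2] / [3] / [7];  Q = [1, 2, 4, 7] / [3] / [5] / [6]
  Insert 4 (step 8): P = [1, 4, 6, 8] / [2, 5] / [3] / [7];  Q = [1, 2, 4, 7] / [3, 8] / [5] / [6]
Final shape: (4, 2, 1, 1).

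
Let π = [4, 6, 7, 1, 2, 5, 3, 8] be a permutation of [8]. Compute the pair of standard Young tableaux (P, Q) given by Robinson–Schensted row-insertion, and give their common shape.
P = [1, 2, 3, 8] / [4, 5, 7] / [6];  Q = [1, 2, 3, 8] / [4, 5, 6] / [7];  common shape = (4, 3, 1)

Row-insert the values π_1, π_2, … into P one at a time, bumping the leftmost entry strictly greater than the inserted value down to the next row. The recording tableau Q records, in position (i, j), the step at which that cell was added to P.
  Insert 4 (step 1): P = [4];  Q = [1]
  Insert 6 (step 2): P = [4, 6];  Q = [1, 2]
  Insert 7 (step 3): P = [4, 6, 7];  Q = [1, 2, 3]
  Insert 1 (step 4): P = [1, 6, 7] / [4];  Q = [1, 2, 3] / [4]
  Insert 2 (step 5): P = [1, 2, 7] / [4, 6];  Q = [1, 2, 3] / [4, 5]
  Insert 5 (step 6): P = [1, 2, 5] / [4, 6, 7];  Q = [1, 2, 3] / [4, 5, 6]
  Insert 3 (step 7): P = [1, 2, 3] / [4, 5, 7] / [6];  Q = [1, 2, 3] / [4, 5, 6] / [7]
  Insert 8 (step 8): P = [1, 2, 3, 8] / [4, 5, 7] / [6];  Q = [1, 2, 3, 8] / [4, 5, 6] / [7]
Final shape: (4, 3, 1).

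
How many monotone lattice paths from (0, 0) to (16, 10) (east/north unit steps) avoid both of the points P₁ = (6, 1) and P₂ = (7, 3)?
Number of paths = 3532529

Inclusion–exclusion. Total paths: C(26, 16) = 5311735. Through P₁: C(7, 6)·C(19, 10) = 646646. Through P₂: C(10, 7)·C(16, 9) = 1372800. Since P₁ is strictly southwest of P₂, a monotone path through both must visit P₁ then P₂; paths through both = C(7, 6)·C(3, 1)·C(16, 9) = 240240. Avoid both = 5311735 − 646646 − 1372800 + 240240 = 3532529.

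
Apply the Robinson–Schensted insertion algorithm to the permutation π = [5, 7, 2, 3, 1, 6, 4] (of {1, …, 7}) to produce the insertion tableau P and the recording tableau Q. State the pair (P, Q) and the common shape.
P = [1, 3, 4] / [2, 6] / [5, 7];  Q = [1, 2, 6] / [3, 4] / [5, 7];  common shape = (3, 2, 2)

Row-insert the values π_1, π_2, … into P one at a time, bumping the leftmost entry strictly greater than the inserted value down to the next row. The recording tableau Q records, in position (i, j), the step at which that cell was added to P.
  Insert 5 (step 1): P = [5];  Q = [1]
  Insert 7 (step 2): P = [5, 7];  Q = [1, 2]
  Insert 2 (step 3): P = [2, 7] / [5];  Q = [1, 2] / [3]
  Insert 3 (step 4): P = [2, 3] / [5, 7];  Q = [1, 2] / [3, 4]
  Insert 1 (step 5): P = [1, 3] / [2, 7] / [5];  Q = [1, 2] / [3, 4] / [5]
  Insert 6 (step 6): P = [1, 3, 6] / [2, 7] / [5];  Q = [1, 2, 6] / [3, 4] / [5]
  Insert 4 (step 7): P = [1, 3, 4] / [2, 6] / [5, 7];  Q = [1, 2, 6] / [3, 4] / [5, 7]
Final shape: (3, 2, 2).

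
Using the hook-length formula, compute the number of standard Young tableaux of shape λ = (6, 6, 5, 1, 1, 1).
# SYT of shape (6, 6, 5, 1, 1, 1) = 31744440

Hook-length formula: f^λ = n! / Π hook(c), product over all cells c of the Young diagram. For λ = (6, 6, 5, 1, 1, 1), n = 20 boxes. Hook lengths by row (left-to-right, top-to-bottom): [11, 7, 6, 5, 4, 2]; [10, 6, 5, 4, 3, 1]; [8, 4, 3, 2, 1]; [3]; [2]; [1]. Product of hooks = 76640256000. So f^λ = 20! / 76640256000 = 2432902008176640000 / 76640256000 = 31744440.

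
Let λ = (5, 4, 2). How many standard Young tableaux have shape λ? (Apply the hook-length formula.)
# SYT of shape (5, 4, 2) = 990

Hook-length formula: f^λ = n! / Π hook(c), product over all cells c of the Young diagram. For λ = (5, 4, 2), n = 11 boxes. Hook lengths by row (left-to-right, top-to-bottom): [7, 6, 4, 3, 1]; [5, 4, 2, 1]; [2, 1]. Product of hooks = 40320. So f^λ = 11! / 40320 = 39916800 / 40320 = 990.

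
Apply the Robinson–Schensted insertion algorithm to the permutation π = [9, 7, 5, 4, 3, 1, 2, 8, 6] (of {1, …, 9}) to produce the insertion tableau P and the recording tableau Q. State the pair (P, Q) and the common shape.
P = [1, 2, 6] / [3, 8] / [4] / [5] / [7] / [9];  Q = [1, 7, 8] / [2, 9] / [3] / [4] / [5] / [6];  common shape = (3, 2, 1, 1, 1, 1)

Row-insert the values π_1, π_2, … into P one at a time, bumping the leftmost entry strictly greater than the inserted value down to the next row. The recording tableau Q records, in position (i, j), the step at which that cell was added to P.
  Insert 9 (step 1): P = [9];  Q = [1]
  Insert 7 (step 2): P = [7] / [9];  Q = [1] / [2]
  Insert 5 (step 3): P = [5] / [7] / [9];  Q = [1] / [2] / [3]
  Insert 4 (step 4): P = [4] / [5] / [7] / [9];  Q = [1] / [2] / [3] / [4]
  Insert 3 (step 5): P = [3] / [4] / [5] / [7] / [9];  Q = [1] / [2] / [3] / [4] / [5]
  Insert 1 (step 6): P = [1] / [3] / [4] / [5] / [7] / [9];  Q = [1] / [2] / [3] / [4] / [5] / [6]
  Insert 2 (step 7): P = [1, 2] / [3] / [4] / [5] / [7] / [9];  Q = [1, 7] / [2] / [3] / [4] / [5] / [6]
  Insert 8 (step 8): P = [1, 2, 8] / [3] / [4] / [5] / [7] / [9];  Q = [1, 7, 8] / [2] / [3] / [4] / [5] / [6]
  Insert 6 (step 9): P = [1, 2, 6] / [3, 8] / [4] / [5] / [7] / [9];  Q = [1, 7, 8] / [2, 9] / [3] / [4] / [5] / [6]
Final shape: (3, 2, 1, 1, 1, 1).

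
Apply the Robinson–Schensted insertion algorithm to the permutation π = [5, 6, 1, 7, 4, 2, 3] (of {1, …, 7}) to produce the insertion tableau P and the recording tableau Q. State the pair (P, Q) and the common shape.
P = [1, 2, 3] / [4, 6, 7] / [5];  Q = [1, 2, 4] / [3, 5, 7] / [6];  common shape = (3, 3, 1)

Row-insert the values π_1, π_2, … into P one at a time, bumping the leftmost entry strictly greater than the inserted value down to the next row. The recording tableau Q records, in position (i, j), the step at which that cell was added to P.
  Insert 5 (step 1): P = [5];  Q = [1]
  Insert 6 (step 2): P = [5, 6];  Q = [1, 2]
  Insert 1 (step 3): P = [1, 6] / [5];  Q = [1, 2] / [3]
  Insert 7 (step 4): P = [1, 6, 7] / [5];  Q = [1, 2, 4] / [3]
  Insert 4 (step 5): P = [1, 4, 7] / [5, 6];  Q = [1, 2, 4] / [3, 5]
  Insert 2 (step 6): P = [1, 2, 7] / [4, 6] / [5];  Q = [1, 2, 4] / [3, 5] / [6]
  Insert 3 (step 7): P = [1, 2, 3] / [4, 6, 7] / [5];  Q = [1, 2, 4] / [3, 5, 7] / [6]
Final shape: (3, 3, 1).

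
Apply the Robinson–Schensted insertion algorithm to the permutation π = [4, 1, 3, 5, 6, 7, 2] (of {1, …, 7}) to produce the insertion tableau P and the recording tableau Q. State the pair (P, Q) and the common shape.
P = [1, 2, 5, 6, 7] / [3] / [4];  Q = [1, 3, 4, 5, 6] / [2] / [7];  common shape = (5, 1, 1)

Row-insert the values π_1, π_2, … into P one at a time, bumping the leftmost entry strictly greater than the inserted value down to the next row. The recording tableau Q records, in position (i, j), the step at which that cell was added to P.
  Insert 4 (step 1): P = [4];  Q = [1]
  Insert 1 (step 2): P = [1] / [4];  Q = [1] / [2]
  Insert 3 (step 3): P = [1, 3] / [4];  Q = [1, 3] / [2]
  Insert 5 (step 4): P = [1, 3, 5] / [4];  Q = [1, 3, 4] / [2]
  Insert 6 (step 5): P = [1, 3, 5, 6] / [4];  Q = [1, 3, 4, 5] / [2]
  Insert 7 (step 6): P = [1, 3, 5, 6, 7] / [4];  Q = [1, 3, 4, 5, 6] / [2]
  Insert 2 (step 7): P = [1, 2, 5, 6, 7] / [3] / [4];  Q = [1, 3, 4, 5, 6] / [2] / [7]
Final shape: (5, 1, 1).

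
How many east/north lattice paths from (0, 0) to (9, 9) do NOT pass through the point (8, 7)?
Number of paths = 29315

Total paths from (0, 0) to (9, 9): C(18, 9) = 48620. Paths through (8, 7): (paths (0, 0) → (8, 7)) × (paths (8, 7) → (9, 9)) = C(15, 8) · C(3, 1) = 6435 · 3 = 19305. Avoidance count = 48620 − 19305 = 29315.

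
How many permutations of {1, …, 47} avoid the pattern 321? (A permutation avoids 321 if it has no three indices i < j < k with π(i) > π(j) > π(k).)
C_47 = 33868773757191046886429490

These 321-avoiding permutations are counted by the Catalan number C_n = (1/(n + 1)) · C(2n, n). For n = 47: C_47 = (1/48) · C(94, 47) = 1625701140345170250548615520/48 = 33868773757191046886429490.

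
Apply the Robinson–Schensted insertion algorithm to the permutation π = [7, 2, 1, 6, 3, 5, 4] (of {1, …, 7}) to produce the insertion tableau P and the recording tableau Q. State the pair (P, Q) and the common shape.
P = [1, 3, 4] / [2, 5] / [6] / [7];  Q = [1, 4, 6] / [2, 5] / [3] / [7];  common shape = (3, 2, 1, 1)

Row-insert the values π_1, π_2, … into P one at a time, bumping the leftmost entry strictly greater than the inserted value down to the next row. The recording tableau Q records, in position (i, j), the step at which that cell was added to P.
  Insert 7 (step 1): P = [7];  Q = [1]
  Insert 2 (step 2): P = [2] / [7];  Q = [1] / [2]
  Insert 1 (step 3): P = [1] / [2] / [7];  Q = [1] / [2] / [3]
  Insert 6 (step 4): P = [1, 6] / [2] / [7];  Q = [1, 4] / [2] / [3]
  Insert 3 (step 5): P = [1, 3] / [2, 6] / [7];  Q = [1, 4] / [2, 5] / [3]
  Insert 5 (step 6): P = [1, 3, 5] / [2, 6] / [7];  Q = [1, 4, 6] / [2, 5] / [3]
  Insert 4 (step 7): P = [1, 3, 4] / [2, 5] / [6] / [7];  Q = [1, 4, 6] / [2, 5] / [3] / [7]
Final shape: (3, 2, 1, 1).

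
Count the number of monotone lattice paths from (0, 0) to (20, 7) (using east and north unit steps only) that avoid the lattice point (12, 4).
Number of paths = 587730

Total paths from (0, 0) to (20, 7): C(27, 20) = 888030. Paths through (12, 4): (paths (0, 0) → (12, 4)) × (paths (12, 4) → (20, 7)) = C(16, 12) · C(11, 8) = 1820 · 165 = 300300. Avoidance count = 888030 − 300300 = 587730.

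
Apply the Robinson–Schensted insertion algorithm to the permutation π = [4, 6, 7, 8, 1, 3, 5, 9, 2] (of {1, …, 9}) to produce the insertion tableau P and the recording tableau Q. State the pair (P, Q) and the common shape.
P = [1, 2, 5, 8, 9] / [3, 6, 7] / [4];  Q = [1, 2, 3, 4, 8] / [5, 6, 7] / [9];  common shape = (5, 3, 1)

Row-insert the values π_1, π_2, … into P one at a time, bumping the leftmost entry strictly greater than the inserted value down to the next row. The recording tableau Q records, in position (i, j), the step at which that cell was added to P.
  Insert 4 (step 1): P = [4];  Q = [1]
  Insert 6 (step 2): P = [4, 6];  Q = [1, 2]
  Insert 7 (step 3): P = [4, 6, 7];  Q = [1, 2, 3]
  Insert 8 (step 4): P = [4, 6, 7, 8];  Q = [1, 2, 3, 4]
  Insert 1 (step 5): P = [1, 6, 7, 8] / [4];  Q = [1, 2, 3, 4] / [5]
  Insert 3 (step 6): P = [1, 3, 7, 8] / [4, 6];  Q = [1, 2, 3, 4] / [5, 6]
  Insert 5 (step 7): P = [1, 3, 5, 8] / [4, 6, 7];  Q = [1, 2, 3, 4] / [5, 6, 7]
  Insert 9 (step 8): P = [1, 3, 5, 8, 9] / [4, 6, 7];  Q = [1, 2, 3, 4, 8] / [5, 6, 7]
  Insert 2 (step 9): P = [1, 2, 5, 8, 9] / [3, 6, 7] / [4];  Q = [1, 2, 3, 4, 8] / [5, 6, 7] / [9]
Final shape: (5, 3, 1).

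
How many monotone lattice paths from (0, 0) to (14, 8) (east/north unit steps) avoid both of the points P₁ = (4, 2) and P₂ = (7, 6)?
Number of paths = 156774

Inclusion–exclusion. Total paths: C(22, 14) = 319770. Through P₁: C(6, 4)·C(16, 10) = 120120. Through P₂: C(13, 7)·C(9, 7) = 61776. Since P₁ is strictly southwest of P₂, a monotone path through both must visit P₁ then P₂; paths through both = C(6, 4)·C(7, 3)·C(9, 7) = 18900. Avoid both = 319770 − 120120 − 61776 + 18900 = 156774.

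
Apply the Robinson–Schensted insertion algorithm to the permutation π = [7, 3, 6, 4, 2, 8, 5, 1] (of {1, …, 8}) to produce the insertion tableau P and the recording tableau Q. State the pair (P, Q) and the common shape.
P = [1, 4, 5] / [2, 8] / [3] / [6] / [7];  Q = [1, 3, 6] / [2, 7] / [4] / [5] / [8];  common shape = (3, 2, 1, 1, 1)

Row-insert the values π_1, π_2, … into P one at a time, bumping the leftmost entry strictly greater than the inserted value down to the next row. The recording tableau Q records, in position (i, j), the step at which that cell was added to P.
  Insert 7 (step 1): P = [7];  Q = [1]
  Insert 3 (step 2): P = [3] / [7];  Q = [1] / [2]
  Insert 6 (step 3): P = [3, 6] / [7];  Q = [1, 3] / [2]
  Insert 4 (step 4): P = [3, 4] / [6] / [7];  Q = [1, 3] / [2] / [4]
  Insert 2 (step 5): P = [2, 4] / [3] / [6] / [7];  Q = [1, 3] / [2] / [4] / [5]
  Insert 8 (step 6): P = [2, 4, 8] / [3] / [6] / [7];  Q = [1, 3, 6] / [2] / [4] / [5]
  Insert 5 (step 7): P = [2, 4, 5] / [3, 8] / [6] / [7];  Q = [1, 3, 6] / [2, 7] / [4] / [5]
  Insert 1 (step 8): P = [1, 4, 5] / [2, 8] / [3] / [6] / [7];  Q = [1, 3, 6] / [2, 7] / [4] / [5] / [8]
Final shape: (3, 2, 1, 1, 1).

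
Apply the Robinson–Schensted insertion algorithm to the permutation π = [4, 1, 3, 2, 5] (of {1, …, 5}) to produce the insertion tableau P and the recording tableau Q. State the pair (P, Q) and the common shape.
P = [1, 2, 5] / [3] / [4];  Q = [1, 3, 5] / [2] / [4];  common shape = (3, 1, 1)

Row-insert the values π_1, π_2, … into P one at a time, bumping the leftmost entry strictly greater than the inserted value down to the next row. The recording tableau Q records, in position (i, j), the step at which that cell was added to P.
  Insert 4 (step 1): P = [4];  Q = [1]
  Insert 1 (step 2): P = [1] / [4];  Q = [1] / [2]
  Insert 3 (step 3): P = [1, 3] / [4];  Q = [1, 3] / [2]
  Insert 2 (step 4): P = [1, 2] / [3] / [4];  Q = [1, 3] / [2] / [4]
  Insert 5 (step 5): P = [1, 2, 5] / [3] / [4];  Q = [1, 3, 5] / [2] / [4]
Final shape: (3, 1, 1).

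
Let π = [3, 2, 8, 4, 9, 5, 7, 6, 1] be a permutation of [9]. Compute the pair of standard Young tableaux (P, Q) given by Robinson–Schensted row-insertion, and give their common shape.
P = [1, 4, 5, 6] / [2, 7, 9] / [3] / [8];  Q = [1, 3, 5, 7] / [2, 4, 6] / [8] / [9];  common shape = (4, 3, 1, 1)

Row-insert the values π_1, π_2, … into P one at a time, bumping the leftmost entry strictly greater than the inserted value down to the next row. The recording tableau Q records, in position (i, j), the step at which that cell was added to P.
  Insert 3 (step 1): P = [3];  Q = [1]
  Insert 2 (step 2): P = [2] / [3];  Q = [1] / [2]
  Insert 8 (step 3): P = [2, 8] / [3];  Q = [1, 3] / [2]
  Insert 4 (step 4): P = [2, 4] / [3, 8];  Q = [1, 3] / [2, 4]
  Insert 9 (step 5): P = [2, 4, 9] / [3, 8];  Q = [1, 3, 5] / [2, 4]
  Insert 5 (step 6): P = [2, 4, 5] / [3, 8, 9];  Q = [1, 3, 5] / [2, 4, 6]
  Insert 7 (step 7): P = [2, 4, 5, 7] / [3, 8, 9];  Q = [1, 3, 5, 7] / [2, 4, 6]
  Insert 6 (step 8): P = [2, 4, 5, 6] / [3, 7, 9] / [8];  Q = [1, 3, 5, 7] / [2, 4, 6] / [8]
  Insert 1 (step 9): P = [1, 4, 5, 6] / [2, 7, 9] / [3] / [8];  Q = [1, 3, 5, 7] / [2, 4, 6] / [8] / [9]
Final shape: (4, 3, 1, 1).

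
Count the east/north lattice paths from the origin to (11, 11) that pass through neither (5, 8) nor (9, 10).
Number of paths = 378105

Inclusion–exclusion. Total paths: C(22, 11) = 705432. Through P₁: C(13, 5)·C(9, 6) = 108108. Through P₂: C(19, 9)·C(3, 2) = 277134. Since P₁ is strictly southwest of P₂, a monotone path through both must visit P₁ then P₂; paths through both = C(13, 5)·C(6, 4)·C(3, 2) = 57915. Avoid both = 705432 − 108108 − 277134 + 57915 = 378105.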